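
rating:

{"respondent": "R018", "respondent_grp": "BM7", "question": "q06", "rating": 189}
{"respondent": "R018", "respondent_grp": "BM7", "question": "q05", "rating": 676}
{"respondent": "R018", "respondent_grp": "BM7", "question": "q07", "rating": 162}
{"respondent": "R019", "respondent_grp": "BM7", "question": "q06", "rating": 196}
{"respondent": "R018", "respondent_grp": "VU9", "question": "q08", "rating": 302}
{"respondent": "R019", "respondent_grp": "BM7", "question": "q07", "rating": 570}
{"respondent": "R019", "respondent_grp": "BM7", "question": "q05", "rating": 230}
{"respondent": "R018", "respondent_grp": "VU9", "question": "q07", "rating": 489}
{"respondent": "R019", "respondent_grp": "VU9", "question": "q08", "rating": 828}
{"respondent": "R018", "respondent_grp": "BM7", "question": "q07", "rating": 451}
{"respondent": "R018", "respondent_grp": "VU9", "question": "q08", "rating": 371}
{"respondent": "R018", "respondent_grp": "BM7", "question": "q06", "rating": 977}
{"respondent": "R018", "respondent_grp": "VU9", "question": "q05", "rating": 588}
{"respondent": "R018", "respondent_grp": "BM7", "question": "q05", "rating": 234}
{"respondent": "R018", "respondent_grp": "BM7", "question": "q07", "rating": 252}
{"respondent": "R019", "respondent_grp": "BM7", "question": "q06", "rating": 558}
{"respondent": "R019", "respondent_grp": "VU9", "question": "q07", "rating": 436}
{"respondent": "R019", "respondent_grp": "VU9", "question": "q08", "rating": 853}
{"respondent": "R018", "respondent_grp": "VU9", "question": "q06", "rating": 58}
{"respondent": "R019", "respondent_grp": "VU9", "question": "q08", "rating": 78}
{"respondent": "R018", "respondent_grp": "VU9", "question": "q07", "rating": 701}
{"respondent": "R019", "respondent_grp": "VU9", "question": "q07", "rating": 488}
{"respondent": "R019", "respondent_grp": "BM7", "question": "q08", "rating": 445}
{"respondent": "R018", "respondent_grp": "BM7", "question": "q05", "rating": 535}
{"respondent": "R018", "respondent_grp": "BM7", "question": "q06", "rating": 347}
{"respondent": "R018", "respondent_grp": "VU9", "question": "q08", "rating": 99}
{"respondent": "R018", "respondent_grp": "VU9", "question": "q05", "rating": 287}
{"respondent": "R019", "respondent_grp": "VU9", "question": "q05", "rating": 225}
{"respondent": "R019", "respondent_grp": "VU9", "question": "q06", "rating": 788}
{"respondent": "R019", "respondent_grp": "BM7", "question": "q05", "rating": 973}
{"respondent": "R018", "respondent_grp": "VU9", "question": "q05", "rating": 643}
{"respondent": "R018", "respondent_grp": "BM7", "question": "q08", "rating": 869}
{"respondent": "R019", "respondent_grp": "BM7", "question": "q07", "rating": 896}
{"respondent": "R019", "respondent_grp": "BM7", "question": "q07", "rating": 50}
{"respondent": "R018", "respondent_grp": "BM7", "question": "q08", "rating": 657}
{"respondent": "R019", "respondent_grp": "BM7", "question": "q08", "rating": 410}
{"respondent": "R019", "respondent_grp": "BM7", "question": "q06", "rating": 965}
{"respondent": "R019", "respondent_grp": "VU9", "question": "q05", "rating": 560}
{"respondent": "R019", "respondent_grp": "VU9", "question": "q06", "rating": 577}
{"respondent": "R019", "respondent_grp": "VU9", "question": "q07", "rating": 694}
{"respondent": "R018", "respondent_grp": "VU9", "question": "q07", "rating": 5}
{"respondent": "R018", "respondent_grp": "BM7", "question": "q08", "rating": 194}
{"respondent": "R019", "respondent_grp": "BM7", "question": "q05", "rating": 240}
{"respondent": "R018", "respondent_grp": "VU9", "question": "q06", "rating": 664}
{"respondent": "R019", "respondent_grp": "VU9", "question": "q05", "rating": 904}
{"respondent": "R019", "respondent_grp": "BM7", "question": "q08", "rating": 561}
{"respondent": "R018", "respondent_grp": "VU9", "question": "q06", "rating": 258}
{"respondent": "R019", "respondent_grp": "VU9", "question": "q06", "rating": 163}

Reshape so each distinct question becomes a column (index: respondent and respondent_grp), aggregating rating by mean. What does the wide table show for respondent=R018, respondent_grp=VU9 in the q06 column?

326.67

Rows with respondent=R018, respondent_grp=VU9 and question=q06: rating values are 58, 664, 258.
(58 + 664 + 258) / 3 = 326.67.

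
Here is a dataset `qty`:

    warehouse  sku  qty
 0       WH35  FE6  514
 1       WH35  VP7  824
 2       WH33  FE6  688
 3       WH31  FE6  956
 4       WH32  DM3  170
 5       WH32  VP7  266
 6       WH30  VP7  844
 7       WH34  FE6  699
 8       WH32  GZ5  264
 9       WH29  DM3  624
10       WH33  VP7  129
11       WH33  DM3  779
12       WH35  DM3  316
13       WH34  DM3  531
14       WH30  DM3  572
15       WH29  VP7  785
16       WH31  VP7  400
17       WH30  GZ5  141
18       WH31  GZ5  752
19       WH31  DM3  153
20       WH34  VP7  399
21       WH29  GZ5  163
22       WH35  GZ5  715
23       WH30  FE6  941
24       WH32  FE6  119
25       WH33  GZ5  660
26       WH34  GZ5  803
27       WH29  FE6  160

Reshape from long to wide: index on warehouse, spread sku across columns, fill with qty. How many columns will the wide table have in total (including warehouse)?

5

1 column for warehouse plus 4 distinct sku values → 5 columns.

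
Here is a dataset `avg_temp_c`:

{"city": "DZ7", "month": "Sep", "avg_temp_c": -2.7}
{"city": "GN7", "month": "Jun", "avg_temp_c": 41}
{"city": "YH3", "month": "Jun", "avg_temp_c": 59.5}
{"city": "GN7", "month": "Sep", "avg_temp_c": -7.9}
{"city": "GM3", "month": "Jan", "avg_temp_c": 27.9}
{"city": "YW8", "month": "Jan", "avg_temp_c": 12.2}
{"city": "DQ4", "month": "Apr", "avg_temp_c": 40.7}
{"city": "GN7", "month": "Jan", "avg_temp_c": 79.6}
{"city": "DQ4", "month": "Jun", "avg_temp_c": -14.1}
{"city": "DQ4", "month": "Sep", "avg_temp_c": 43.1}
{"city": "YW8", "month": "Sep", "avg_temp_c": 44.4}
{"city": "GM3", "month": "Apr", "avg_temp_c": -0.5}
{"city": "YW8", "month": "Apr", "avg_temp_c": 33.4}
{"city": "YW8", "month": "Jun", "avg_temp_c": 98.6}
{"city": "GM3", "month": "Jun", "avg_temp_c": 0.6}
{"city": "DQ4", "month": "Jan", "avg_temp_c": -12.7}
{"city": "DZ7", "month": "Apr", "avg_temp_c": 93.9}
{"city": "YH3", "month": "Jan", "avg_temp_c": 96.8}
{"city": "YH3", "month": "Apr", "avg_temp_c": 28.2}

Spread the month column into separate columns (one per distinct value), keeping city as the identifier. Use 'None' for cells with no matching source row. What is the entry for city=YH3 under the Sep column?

None

No long-format row has city=YH3 and month=Sep, so the cell is None.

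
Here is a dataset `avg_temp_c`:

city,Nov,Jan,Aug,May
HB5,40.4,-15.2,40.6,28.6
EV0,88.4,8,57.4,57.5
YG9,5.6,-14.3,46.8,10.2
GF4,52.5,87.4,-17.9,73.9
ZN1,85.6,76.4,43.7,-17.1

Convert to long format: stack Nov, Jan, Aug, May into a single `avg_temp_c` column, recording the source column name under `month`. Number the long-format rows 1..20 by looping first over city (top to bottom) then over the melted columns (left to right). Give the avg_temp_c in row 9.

20 rows total (5 × 4). Row 9: index ⌊(9-1)/4⌋ = 2 into city → YG9; (9-1) mod 4 = 0 into the melted columns → Nov.
So row 9 is (YG9, Nov, 5.6); avg_temp_c = 5.6.

5.6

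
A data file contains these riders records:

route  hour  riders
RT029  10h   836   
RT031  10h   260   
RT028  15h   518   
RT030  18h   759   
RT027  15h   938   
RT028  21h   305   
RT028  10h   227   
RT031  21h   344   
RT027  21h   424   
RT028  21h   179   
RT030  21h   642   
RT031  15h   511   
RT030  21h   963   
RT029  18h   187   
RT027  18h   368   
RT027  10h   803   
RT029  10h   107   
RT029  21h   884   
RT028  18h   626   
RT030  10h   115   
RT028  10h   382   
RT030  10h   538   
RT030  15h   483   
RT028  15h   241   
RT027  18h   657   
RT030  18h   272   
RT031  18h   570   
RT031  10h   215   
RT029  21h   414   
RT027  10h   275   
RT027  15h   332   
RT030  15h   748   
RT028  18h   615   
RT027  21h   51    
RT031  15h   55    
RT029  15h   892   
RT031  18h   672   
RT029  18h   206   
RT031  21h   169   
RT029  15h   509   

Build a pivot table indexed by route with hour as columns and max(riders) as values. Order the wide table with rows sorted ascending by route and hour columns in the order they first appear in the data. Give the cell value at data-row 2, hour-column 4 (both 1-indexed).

305

With rows sorted ascending by route, row 2 is route=RT028. hour columns in first-appearance order: 10h, 15h, 18h, 21h; column 4 is 21h.
Long rows with route=RT028, hour=21h: max(305, 179) = 305.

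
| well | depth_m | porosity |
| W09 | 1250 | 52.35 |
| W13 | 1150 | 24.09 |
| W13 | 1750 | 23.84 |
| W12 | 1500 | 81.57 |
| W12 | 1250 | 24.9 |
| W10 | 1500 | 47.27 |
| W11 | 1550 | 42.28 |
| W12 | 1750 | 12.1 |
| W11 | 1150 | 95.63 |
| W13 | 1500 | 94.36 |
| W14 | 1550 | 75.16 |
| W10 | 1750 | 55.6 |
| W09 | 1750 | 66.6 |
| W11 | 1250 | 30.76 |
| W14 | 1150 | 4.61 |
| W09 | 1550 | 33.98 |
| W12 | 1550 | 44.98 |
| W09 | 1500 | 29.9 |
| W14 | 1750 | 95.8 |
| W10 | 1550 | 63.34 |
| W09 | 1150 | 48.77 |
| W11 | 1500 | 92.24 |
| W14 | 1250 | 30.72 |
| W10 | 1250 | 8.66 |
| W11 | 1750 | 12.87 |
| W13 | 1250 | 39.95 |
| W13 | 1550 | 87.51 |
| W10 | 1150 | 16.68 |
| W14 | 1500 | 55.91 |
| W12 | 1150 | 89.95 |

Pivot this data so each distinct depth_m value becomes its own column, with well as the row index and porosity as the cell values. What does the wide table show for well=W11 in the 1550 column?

Wide layout: rows indexed by well, columns are the 5 distinct depth_m values (1250, 1150, 1750, 1500, 1550).
Cell (well=W11, depth_m=1550) draws from the long row where well=W11 and depth_m=1550, which has porosity=42.28.

42.28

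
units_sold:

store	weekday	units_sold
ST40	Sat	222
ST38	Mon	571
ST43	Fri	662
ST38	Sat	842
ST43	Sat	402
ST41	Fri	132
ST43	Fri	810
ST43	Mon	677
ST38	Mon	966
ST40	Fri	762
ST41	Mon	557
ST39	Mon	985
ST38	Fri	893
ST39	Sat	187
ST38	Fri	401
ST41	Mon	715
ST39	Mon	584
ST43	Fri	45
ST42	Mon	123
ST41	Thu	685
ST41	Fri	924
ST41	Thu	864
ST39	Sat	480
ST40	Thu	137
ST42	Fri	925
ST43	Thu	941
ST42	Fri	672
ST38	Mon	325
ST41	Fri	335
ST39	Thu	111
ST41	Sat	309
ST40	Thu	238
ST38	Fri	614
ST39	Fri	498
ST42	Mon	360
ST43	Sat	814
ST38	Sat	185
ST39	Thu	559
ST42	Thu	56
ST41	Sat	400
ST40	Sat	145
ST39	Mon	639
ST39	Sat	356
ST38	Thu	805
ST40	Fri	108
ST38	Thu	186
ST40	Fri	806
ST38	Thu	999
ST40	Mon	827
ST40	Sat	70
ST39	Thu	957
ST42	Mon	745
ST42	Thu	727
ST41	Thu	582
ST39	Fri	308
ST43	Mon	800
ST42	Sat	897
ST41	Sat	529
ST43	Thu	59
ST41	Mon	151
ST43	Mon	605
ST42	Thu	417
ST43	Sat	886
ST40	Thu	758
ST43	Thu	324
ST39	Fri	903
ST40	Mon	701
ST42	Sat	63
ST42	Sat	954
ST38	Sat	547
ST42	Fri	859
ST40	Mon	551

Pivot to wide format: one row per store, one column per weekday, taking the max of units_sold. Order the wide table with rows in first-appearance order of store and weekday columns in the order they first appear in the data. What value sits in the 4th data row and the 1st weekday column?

With rows in first-appearance order of store, row 4 is store=ST41. weekday columns in first-appearance order: Sat, Mon, Fri, Thu; column 1 is Sat.
Long rows with store=ST41, weekday=Sat: max(309, 400, 529) = 529.

529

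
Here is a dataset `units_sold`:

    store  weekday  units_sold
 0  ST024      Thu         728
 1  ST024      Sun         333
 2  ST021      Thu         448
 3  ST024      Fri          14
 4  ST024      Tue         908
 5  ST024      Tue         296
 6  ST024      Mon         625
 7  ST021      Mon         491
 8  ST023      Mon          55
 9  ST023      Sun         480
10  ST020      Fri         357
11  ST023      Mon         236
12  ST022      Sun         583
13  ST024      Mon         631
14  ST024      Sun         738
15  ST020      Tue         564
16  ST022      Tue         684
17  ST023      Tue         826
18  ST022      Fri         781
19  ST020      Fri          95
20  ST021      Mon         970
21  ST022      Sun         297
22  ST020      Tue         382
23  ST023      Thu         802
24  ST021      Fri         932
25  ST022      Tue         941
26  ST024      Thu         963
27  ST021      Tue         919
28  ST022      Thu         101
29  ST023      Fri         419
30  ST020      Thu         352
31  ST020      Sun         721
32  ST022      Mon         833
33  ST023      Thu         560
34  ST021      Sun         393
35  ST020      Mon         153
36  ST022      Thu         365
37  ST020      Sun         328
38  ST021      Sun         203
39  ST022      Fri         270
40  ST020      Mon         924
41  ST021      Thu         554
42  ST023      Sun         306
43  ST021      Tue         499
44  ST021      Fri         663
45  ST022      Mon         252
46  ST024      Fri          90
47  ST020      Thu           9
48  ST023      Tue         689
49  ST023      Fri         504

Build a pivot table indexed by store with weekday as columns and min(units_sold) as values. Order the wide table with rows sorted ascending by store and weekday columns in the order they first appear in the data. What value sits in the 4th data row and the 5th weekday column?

With rows sorted ascending by store, row 4 is store=ST023. weekday columns in first-appearance order: Thu, Sun, Fri, Tue, Mon; column 5 is Mon.
Long rows with store=ST023, weekday=Mon: min(55, 236) = 55.

55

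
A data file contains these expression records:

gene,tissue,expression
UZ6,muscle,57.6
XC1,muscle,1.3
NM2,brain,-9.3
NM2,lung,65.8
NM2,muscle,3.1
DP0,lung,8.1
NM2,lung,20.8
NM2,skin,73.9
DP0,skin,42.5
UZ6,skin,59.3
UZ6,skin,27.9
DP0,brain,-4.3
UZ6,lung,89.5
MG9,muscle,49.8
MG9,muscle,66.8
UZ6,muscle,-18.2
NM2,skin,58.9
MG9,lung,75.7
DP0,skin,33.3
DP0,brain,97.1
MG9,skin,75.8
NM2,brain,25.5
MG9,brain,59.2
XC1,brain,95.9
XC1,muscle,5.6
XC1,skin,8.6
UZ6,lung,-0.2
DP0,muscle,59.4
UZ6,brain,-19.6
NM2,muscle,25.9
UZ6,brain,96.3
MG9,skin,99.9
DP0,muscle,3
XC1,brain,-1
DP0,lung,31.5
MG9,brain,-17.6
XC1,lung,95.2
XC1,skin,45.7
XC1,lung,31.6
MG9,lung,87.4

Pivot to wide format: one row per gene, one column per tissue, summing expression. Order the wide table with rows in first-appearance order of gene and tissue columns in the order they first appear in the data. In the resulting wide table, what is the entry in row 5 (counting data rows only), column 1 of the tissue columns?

116.6

With rows in first-appearance order of gene, row 5 is gene=MG9. tissue columns in first-appearance order: muscle, brain, lung, skin; column 1 is muscle.
Long rows with gene=MG9, tissue=muscle: 49.8 + 66.8 = 116.6.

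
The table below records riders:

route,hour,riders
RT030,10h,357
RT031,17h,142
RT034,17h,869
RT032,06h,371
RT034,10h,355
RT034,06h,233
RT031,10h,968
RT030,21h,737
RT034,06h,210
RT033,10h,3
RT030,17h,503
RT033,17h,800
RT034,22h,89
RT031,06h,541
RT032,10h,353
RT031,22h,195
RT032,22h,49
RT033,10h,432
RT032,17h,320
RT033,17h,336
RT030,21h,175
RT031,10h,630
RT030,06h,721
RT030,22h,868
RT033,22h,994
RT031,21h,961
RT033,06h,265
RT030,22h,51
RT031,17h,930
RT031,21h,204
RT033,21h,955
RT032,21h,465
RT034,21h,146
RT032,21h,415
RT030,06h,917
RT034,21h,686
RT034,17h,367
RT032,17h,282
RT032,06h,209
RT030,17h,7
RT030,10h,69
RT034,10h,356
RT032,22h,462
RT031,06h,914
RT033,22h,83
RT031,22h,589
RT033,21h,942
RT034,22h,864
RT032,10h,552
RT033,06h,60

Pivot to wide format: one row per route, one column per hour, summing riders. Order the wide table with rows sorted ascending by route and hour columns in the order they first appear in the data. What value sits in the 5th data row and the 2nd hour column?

1236

With rows sorted ascending by route, row 5 is route=RT034. hour columns in first-appearance order: 10h, 17h, 06h, 21h, 22h; column 2 is 17h.
Long rows with route=RT034, hour=17h: 869 + 367 = 1236.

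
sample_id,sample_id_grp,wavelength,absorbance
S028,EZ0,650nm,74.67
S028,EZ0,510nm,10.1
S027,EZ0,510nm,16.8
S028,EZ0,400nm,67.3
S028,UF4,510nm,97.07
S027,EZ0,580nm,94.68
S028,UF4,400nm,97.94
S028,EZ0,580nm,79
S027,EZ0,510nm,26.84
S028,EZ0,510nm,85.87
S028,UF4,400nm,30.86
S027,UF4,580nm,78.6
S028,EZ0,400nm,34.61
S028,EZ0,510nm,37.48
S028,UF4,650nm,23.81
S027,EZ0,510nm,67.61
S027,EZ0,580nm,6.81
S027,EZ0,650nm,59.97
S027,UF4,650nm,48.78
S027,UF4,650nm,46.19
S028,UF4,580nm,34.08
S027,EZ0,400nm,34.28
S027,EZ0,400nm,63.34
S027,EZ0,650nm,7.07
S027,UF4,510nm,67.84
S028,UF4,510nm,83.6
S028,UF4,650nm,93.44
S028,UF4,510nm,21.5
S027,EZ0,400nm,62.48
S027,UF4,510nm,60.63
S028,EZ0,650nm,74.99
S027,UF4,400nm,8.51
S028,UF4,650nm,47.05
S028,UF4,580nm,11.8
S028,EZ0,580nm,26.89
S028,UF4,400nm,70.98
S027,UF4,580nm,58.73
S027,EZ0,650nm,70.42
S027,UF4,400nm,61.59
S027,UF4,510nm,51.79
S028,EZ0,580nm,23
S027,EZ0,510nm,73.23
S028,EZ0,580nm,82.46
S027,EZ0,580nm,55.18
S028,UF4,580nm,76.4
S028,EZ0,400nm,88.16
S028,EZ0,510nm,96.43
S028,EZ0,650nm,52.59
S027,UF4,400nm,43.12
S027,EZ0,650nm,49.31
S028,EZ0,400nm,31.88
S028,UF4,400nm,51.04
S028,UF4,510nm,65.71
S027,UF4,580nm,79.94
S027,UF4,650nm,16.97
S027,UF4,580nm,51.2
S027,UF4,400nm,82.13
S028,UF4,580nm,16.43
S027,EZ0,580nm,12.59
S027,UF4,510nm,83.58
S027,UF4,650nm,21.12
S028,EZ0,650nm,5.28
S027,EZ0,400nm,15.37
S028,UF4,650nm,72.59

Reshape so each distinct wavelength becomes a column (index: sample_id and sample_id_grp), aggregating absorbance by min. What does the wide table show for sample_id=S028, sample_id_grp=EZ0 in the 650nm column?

5.28

Rows with sample_id=S028, sample_id_grp=EZ0 and wavelength=650nm: absorbance values are 74.67, 74.99, 52.59, 5.28.
min(74.67, 74.99, 52.59, 5.28) = 5.28.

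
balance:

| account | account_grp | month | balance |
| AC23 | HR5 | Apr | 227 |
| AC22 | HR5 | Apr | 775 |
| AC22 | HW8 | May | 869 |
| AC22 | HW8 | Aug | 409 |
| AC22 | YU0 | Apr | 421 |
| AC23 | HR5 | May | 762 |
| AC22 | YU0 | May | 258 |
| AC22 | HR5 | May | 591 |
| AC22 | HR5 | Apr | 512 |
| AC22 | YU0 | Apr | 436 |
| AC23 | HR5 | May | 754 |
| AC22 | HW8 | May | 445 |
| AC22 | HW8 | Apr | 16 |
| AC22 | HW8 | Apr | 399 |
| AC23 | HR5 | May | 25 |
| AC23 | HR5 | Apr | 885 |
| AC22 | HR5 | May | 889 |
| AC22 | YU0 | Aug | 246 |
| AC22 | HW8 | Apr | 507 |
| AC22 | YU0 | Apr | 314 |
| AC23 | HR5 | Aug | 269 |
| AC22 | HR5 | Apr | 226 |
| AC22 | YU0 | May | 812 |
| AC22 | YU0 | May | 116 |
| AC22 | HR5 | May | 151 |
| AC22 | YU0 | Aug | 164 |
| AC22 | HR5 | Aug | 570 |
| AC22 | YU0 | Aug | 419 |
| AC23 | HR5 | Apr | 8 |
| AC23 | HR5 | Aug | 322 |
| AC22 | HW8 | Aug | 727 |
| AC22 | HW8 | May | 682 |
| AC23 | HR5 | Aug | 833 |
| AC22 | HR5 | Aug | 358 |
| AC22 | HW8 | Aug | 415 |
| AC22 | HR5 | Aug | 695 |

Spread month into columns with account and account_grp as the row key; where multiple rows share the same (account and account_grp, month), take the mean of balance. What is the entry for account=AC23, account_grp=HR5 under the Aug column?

474.67

Rows with account=AC23, account_grp=HR5 and month=Aug: balance values are 269, 322, 833.
(269 + 322 + 833) / 3 = 474.67.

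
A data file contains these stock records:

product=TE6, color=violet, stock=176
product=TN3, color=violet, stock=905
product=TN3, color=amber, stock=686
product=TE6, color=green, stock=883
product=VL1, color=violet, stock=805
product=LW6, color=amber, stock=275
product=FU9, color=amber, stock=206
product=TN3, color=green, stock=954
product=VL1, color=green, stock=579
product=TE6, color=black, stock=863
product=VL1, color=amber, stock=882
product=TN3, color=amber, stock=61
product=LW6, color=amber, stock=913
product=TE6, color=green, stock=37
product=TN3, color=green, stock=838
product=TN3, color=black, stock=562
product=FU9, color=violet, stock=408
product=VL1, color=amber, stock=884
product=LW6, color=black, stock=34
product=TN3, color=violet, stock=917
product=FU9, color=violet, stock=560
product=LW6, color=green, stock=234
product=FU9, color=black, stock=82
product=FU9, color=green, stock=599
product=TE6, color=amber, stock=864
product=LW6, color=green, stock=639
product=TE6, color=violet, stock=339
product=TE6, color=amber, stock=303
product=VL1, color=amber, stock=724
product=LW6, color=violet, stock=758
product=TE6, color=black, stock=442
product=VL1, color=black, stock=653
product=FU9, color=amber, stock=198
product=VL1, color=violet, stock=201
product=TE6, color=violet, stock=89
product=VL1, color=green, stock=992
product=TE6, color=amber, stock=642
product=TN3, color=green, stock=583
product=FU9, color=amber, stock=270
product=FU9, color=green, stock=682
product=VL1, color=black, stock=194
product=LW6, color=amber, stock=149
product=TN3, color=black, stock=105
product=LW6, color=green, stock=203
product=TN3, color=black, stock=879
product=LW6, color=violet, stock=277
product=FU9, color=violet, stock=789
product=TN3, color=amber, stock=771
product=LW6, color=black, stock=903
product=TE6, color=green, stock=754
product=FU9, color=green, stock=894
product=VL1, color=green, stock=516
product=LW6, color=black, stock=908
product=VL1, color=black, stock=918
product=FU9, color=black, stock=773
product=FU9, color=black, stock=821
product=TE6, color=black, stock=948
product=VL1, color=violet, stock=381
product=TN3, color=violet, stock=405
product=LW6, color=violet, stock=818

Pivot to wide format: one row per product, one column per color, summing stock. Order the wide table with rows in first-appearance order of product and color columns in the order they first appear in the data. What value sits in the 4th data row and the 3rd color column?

1076

With rows in first-appearance order of product, row 4 is product=LW6. color columns in first-appearance order: violet, amber, green, black; column 3 is green.
Long rows with product=LW6, color=green: 234 + 639 + 203 = 1076.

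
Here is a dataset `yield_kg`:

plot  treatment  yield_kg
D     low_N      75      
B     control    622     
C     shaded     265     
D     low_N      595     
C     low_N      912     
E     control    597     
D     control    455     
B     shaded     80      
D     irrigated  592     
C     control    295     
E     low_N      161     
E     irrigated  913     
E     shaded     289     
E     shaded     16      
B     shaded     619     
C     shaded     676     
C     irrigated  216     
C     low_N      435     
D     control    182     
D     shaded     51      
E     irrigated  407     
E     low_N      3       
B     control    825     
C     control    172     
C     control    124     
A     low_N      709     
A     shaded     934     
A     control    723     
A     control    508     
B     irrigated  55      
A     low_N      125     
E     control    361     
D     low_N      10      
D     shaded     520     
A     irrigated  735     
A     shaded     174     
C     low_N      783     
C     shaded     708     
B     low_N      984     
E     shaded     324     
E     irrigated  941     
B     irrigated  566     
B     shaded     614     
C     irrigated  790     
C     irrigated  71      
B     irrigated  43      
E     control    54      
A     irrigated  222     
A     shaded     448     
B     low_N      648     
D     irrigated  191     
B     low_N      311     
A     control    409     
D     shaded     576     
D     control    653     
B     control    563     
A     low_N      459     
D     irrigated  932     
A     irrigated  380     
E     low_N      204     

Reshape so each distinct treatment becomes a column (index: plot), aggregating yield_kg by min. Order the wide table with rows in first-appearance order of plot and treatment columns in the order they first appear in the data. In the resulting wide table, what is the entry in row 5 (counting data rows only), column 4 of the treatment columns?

222

With rows in first-appearance order of plot, row 5 is plot=A. treatment columns in first-appearance order: low_N, control, shaded, irrigated; column 4 is irrigated.
Long rows with plot=A, treatment=irrigated: min(735, 222, 380) = 222.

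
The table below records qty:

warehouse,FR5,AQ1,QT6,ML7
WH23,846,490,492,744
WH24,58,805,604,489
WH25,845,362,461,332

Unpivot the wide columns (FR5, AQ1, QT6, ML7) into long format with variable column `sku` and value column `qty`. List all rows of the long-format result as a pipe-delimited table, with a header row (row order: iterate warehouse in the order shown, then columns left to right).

| warehouse | sku | qty |
| WH23 | FR5 | 846 |
| WH23 | AQ1 | 490 |
| WH23 | QT6 | 492 |
| WH23 | ML7 | 744 |
| WH24 | FR5 | 58 |
| WH24 | AQ1 | 805 |
| WH24 | QT6 | 604 |
| WH24 | ML7 | 489 |
| WH25 | FR5 | 845 |
| WH25 | AQ1 | 362 |
| WH25 | QT6 | 461 |
| WH25 | ML7 | 332 |

Each (warehouse, column) pair becomes one row: 3 × 4 = 12 rows.
For example, (WH23, FR5) → qty=846.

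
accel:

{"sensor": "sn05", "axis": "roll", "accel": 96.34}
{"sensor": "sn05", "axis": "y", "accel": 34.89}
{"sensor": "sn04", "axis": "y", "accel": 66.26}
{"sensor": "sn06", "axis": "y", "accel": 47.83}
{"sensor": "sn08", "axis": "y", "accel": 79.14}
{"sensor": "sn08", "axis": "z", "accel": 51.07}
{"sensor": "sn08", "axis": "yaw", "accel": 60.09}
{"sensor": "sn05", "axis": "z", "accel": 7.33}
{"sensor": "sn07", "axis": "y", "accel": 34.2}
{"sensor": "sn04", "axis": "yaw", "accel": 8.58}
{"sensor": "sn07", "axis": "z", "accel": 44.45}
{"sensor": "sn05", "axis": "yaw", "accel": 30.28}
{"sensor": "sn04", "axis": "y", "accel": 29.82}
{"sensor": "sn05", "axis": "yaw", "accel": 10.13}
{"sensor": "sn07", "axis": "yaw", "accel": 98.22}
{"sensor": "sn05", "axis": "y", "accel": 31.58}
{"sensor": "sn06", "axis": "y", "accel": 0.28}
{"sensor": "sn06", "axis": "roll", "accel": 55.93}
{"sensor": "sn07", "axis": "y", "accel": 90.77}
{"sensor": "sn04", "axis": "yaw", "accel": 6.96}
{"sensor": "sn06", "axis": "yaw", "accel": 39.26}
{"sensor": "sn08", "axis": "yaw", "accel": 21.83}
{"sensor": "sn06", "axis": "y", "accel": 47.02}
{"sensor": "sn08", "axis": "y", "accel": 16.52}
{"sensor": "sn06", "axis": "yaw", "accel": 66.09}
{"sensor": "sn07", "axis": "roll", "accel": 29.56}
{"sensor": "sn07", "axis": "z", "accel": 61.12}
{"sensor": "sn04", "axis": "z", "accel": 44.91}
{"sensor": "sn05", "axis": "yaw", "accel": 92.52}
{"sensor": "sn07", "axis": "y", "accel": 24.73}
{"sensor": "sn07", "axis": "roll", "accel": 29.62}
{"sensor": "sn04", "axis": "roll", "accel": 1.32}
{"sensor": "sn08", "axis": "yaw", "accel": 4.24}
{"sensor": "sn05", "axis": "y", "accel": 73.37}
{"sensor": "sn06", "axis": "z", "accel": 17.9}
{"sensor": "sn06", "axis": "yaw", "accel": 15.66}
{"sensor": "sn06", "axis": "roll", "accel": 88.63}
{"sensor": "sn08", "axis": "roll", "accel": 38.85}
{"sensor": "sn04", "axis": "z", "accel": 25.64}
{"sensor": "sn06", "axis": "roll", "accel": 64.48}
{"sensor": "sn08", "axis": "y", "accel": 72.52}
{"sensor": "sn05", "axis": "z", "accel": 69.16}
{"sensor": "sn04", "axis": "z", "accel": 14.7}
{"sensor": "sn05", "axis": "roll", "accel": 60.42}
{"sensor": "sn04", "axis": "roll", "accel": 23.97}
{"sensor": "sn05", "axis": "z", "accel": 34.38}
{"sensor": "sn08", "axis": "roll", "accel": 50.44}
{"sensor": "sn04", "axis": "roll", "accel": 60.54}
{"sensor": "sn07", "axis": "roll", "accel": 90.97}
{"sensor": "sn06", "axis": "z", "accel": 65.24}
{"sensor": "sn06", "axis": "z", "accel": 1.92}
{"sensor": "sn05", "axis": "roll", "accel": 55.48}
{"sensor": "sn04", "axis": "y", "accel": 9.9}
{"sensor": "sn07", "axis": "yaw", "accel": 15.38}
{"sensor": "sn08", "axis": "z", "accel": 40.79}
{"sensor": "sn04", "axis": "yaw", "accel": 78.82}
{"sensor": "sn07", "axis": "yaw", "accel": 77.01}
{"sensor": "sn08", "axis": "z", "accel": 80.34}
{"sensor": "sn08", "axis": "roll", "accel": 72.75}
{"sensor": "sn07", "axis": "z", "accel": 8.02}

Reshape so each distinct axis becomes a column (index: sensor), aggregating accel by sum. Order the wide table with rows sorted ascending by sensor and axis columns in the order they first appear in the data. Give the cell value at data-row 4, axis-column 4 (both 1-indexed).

190.61

With rows sorted ascending by sensor, row 4 is sensor=sn07. axis columns in first-appearance order: roll, y, z, yaw; column 4 is yaw.
Long rows with sensor=sn07, axis=yaw: 98.22 + 15.38 + 77.01 = 190.61.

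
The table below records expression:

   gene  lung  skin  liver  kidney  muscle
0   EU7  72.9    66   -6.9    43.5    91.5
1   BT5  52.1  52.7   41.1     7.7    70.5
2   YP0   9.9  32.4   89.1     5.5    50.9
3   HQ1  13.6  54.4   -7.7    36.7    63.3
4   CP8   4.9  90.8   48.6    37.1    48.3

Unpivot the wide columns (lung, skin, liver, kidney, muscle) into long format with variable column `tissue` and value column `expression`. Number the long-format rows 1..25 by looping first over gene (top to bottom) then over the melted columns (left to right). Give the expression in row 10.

70.5

25 rows total (5 × 5). Row 10: index ⌊(10-1)/5⌋ = 1 into gene → BT5; (10-1) mod 5 = 4 into the melted columns → muscle.
So row 10 is (BT5, muscle, 70.5); expression = 70.5.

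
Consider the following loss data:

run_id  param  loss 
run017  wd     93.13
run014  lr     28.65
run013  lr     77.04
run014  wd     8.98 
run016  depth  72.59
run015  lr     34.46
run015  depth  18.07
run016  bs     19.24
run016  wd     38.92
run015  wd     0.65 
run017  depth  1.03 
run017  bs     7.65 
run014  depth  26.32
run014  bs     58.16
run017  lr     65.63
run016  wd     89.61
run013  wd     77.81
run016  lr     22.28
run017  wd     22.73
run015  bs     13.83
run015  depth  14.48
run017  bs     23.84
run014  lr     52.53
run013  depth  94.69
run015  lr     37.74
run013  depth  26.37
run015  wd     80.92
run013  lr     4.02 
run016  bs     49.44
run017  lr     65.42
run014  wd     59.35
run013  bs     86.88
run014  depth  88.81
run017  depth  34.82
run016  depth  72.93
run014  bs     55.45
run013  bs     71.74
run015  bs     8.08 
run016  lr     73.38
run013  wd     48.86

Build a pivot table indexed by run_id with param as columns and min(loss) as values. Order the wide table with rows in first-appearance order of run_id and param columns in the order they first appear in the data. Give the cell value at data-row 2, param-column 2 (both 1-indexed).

With rows in first-appearance order of run_id, row 2 is run_id=run014. param columns in first-appearance order: wd, lr, depth, bs; column 2 is lr.
Long rows with run_id=run014, param=lr: min(28.65, 52.53) = 28.65.

28.65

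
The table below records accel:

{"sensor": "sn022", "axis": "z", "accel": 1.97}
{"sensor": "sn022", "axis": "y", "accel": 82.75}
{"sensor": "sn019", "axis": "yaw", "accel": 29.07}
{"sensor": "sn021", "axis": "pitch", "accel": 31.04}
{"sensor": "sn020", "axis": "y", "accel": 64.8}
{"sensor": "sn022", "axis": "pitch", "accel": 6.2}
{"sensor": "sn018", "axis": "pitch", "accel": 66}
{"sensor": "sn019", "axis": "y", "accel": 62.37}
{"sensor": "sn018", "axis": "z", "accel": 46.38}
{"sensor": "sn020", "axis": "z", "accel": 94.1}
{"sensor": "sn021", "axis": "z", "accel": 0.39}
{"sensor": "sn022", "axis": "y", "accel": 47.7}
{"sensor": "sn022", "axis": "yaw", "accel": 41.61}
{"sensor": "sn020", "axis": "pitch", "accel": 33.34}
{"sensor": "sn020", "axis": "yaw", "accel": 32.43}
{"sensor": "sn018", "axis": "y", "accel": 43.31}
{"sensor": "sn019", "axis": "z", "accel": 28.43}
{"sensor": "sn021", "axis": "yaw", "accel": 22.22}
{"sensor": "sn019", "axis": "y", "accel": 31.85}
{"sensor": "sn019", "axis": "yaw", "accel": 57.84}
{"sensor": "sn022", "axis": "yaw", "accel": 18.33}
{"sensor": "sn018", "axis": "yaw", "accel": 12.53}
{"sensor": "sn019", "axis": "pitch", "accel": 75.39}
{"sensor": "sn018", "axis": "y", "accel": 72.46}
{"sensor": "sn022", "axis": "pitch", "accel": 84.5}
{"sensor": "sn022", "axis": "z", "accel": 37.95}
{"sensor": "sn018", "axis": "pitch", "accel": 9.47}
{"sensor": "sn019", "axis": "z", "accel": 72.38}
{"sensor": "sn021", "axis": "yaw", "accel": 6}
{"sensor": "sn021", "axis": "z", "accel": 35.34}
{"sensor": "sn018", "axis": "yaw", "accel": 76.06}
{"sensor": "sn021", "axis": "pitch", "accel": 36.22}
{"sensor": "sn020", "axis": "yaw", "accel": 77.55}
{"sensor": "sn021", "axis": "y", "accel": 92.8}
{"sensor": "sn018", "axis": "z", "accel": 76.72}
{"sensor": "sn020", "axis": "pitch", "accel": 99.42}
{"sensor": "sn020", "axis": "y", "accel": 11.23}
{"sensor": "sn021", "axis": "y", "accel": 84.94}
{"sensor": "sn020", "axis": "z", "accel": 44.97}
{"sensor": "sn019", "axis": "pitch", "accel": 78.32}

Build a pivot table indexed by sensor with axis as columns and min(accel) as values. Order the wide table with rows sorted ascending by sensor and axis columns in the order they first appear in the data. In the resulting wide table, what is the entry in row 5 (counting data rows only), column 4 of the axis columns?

With rows sorted ascending by sensor, row 5 is sensor=sn022. axis columns in first-appearance order: z, y, yaw, pitch; column 4 is pitch.
Long rows with sensor=sn022, axis=pitch: min(6.2, 84.5) = 6.2.

6.2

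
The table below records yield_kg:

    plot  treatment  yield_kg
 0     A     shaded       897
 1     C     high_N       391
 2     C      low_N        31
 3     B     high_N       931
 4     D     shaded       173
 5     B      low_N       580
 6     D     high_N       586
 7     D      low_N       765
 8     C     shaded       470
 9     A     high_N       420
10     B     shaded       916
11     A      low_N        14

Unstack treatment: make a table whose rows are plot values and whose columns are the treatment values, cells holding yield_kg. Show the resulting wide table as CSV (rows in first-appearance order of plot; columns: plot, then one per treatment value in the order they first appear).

Columns: plot plus the 3 distinct treatment values (shaded, high_N, low_N).
For example, row A column shaded takes yield_kg=897 from the long row (A, shaded).

plot,shaded,high_N,low_N
A,897,420,14
C,470,391,31
B,916,931,580
D,173,586,765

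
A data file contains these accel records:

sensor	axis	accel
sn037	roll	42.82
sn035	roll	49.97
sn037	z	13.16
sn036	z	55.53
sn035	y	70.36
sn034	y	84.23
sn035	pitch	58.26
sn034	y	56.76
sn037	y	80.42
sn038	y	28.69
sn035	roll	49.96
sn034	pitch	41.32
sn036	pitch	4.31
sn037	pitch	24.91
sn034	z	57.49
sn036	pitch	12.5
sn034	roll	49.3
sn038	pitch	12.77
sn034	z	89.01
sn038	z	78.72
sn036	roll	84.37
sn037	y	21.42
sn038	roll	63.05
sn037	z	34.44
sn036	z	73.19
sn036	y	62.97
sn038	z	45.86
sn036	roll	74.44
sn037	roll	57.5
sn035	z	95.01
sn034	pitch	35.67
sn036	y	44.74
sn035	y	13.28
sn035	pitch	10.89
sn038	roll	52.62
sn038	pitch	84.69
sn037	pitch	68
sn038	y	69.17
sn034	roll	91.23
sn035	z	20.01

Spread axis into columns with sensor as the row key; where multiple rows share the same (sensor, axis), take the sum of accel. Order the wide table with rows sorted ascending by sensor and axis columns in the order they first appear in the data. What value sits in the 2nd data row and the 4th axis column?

69.15

With rows sorted ascending by sensor, row 2 is sensor=sn035. axis columns in first-appearance order: roll, z, y, pitch; column 4 is pitch.
Long rows with sensor=sn035, axis=pitch: 58.26 + 10.89 = 69.15.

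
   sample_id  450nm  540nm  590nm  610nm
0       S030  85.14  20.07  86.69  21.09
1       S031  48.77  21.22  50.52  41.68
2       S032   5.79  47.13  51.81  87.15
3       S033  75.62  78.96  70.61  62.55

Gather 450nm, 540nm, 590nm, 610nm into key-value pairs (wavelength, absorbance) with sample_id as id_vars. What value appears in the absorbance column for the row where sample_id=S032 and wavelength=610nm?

Unpivoting turns each (sample_id, wide-column) pair into one long row.
The wide cell at row S032, column 610nm holds 87.15, so the long row (S032, 610nm) has absorbance=87.15.

87.15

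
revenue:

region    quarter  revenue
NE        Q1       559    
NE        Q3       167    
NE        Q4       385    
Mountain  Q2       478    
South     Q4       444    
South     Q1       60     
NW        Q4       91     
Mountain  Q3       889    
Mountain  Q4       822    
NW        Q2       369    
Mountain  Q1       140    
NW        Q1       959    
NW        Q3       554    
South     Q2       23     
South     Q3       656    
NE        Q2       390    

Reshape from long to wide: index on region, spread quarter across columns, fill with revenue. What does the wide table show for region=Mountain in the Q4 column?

822

Wide layout: rows indexed by region, columns are the 4 distinct quarter values (Q1, Q3, Q4, Q2).
Cell (region=Mountain, quarter=Q4) draws from the long row where region=Mountain and quarter=Q4, which has revenue=822.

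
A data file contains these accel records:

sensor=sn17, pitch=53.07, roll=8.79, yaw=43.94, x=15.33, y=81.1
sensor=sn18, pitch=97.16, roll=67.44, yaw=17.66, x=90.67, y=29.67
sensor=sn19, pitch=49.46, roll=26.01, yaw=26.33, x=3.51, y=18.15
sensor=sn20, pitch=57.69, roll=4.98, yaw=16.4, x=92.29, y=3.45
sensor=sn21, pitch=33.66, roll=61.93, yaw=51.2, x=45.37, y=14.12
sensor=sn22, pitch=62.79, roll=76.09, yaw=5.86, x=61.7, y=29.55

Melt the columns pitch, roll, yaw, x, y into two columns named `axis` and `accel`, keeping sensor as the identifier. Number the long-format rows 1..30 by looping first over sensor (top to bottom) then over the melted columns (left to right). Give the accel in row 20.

3.45

30 rows total (6 × 5). Row 20: index ⌊(20-1)/5⌋ = 3 into sensor → sn20; (20-1) mod 5 = 4 into the melted columns → y.
So row 20 is (sn20, y, 3.45); accel = 3.45.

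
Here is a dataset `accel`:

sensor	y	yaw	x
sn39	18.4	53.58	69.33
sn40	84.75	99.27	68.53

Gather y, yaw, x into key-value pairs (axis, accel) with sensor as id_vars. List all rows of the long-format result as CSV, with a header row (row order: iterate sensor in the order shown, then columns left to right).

Each (sensor, column) pair becomes one row: 2 × 3 = 6 rows.
For example, (sn39, y) → accel=18.4.

sensor,axis,accel
sn39,y,18.4
sn39,yaw,53.58
sn39,x,69.33
sn40,y,84.75
sn40,yaw,99.27
sn40,x,68.53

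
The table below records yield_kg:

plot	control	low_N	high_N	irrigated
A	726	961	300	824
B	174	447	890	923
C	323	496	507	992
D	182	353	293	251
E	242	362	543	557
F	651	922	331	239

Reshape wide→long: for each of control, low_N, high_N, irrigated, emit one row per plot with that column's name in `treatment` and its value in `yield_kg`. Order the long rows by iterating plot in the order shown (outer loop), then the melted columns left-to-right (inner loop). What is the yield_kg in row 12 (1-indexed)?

992

24 rows total (6 × 4). Row 12: index ⌊(12-1)/4⌋ = 2 into plot → C; (12-1) mod 4 = 3 into the melted columns → irrigated.
So row 12 is (C, irrigated, 992); yield_kg = 992.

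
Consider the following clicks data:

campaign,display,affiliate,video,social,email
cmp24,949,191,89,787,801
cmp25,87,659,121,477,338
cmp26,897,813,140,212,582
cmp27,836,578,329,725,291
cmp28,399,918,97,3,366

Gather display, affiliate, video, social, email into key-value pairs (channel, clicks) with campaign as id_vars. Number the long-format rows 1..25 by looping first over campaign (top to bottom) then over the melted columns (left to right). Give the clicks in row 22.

918

25 rows total (5 × 5). Row 22: index ⌊(22-1)/5⌋ = 4 into campaign → cmp28; (22-1) mod 5 = 1 into the melted columns → affiliate.
So row 22 is (cmp28, affiliate, 918); clicks = 918.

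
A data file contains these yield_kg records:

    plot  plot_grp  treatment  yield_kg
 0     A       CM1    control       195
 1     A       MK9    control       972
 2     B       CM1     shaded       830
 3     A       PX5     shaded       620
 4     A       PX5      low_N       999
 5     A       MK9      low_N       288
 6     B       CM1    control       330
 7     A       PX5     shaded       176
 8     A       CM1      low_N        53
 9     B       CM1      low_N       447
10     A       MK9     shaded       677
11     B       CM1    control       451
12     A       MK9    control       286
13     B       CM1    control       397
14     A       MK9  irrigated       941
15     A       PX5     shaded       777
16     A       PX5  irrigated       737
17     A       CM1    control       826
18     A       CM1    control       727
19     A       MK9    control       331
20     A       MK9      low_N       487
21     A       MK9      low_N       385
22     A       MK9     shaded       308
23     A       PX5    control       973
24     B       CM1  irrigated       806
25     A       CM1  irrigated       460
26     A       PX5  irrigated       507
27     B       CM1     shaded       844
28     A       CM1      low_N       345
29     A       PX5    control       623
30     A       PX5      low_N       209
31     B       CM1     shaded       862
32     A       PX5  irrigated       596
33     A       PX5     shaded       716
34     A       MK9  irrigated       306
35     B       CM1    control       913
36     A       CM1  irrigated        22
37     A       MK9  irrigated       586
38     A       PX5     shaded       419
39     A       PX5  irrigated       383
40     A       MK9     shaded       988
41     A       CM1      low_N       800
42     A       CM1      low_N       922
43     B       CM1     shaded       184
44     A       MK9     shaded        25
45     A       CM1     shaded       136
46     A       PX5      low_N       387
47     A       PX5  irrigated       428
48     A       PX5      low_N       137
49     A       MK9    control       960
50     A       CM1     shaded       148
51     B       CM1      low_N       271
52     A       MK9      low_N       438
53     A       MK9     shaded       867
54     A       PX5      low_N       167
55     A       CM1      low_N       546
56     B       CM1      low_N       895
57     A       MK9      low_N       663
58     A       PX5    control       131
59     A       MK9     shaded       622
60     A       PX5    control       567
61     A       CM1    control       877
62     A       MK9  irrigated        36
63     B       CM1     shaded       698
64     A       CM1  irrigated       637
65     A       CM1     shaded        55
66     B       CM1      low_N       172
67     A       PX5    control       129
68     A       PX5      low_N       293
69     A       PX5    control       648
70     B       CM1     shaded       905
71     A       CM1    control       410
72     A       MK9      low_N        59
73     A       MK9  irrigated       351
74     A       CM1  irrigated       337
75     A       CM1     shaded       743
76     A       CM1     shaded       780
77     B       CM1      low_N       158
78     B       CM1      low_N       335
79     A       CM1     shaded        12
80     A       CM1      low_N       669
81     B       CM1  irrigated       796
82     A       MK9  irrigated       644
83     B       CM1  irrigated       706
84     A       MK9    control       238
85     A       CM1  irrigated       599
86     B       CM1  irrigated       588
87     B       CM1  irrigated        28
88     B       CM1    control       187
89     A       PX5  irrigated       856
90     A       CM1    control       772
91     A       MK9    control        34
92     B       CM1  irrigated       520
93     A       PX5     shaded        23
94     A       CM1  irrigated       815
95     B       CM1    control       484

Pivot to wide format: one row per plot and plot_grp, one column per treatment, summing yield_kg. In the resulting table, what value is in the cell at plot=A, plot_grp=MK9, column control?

Rows with plot=A, plot_grp=MK9 and treatment=control: yield_kg values are 972, 286, 331, 960, 238, 34.
972 + 286 + 331 + 960 + 238 + 34 = 2821.

2821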